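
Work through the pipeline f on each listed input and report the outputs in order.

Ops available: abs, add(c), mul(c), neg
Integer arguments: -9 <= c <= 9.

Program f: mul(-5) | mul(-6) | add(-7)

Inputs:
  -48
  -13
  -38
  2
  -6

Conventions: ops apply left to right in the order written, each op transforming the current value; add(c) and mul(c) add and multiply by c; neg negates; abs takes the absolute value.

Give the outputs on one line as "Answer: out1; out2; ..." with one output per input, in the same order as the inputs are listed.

Execution, op by op:
  -48 -> 240 -> -1440 -> -1447
  -13 -> 65 -> -390 -> -397
  -38 -> 190 -> -1140 -> -1147
  2 -> -10 -> 60 -> 53
  -6 -> 30 -> -180 -> -187

-1447; -397; -1147; 53; -187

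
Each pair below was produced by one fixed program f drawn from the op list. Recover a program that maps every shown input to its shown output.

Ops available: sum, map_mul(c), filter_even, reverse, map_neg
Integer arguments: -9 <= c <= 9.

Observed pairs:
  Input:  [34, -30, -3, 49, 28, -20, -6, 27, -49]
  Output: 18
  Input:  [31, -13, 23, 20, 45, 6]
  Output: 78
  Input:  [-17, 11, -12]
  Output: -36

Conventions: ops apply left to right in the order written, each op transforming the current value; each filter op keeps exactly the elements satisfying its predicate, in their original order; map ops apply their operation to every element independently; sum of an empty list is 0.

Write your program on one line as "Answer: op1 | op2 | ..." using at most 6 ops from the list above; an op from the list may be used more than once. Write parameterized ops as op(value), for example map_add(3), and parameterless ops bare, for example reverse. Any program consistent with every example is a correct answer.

map_mul(3) | map_neg | filter_even | map_neg | sum

Check, running the answer program on each example:
  [34, -30, -3, 49, 28, -20, -6, 27, -49] -> [102, -90, -9, 147, 84, -60, -18, 81, -147] -> [-102, 90, 9, -147, -84, 60, 18, -81, 147] -> [-102, 90, -84, 60, 18] -> [102, -90, 84, -60, -18] -> 18
  [31, -13, 23, 20, 45, 6] -> [93, -39, 69, 60, 135, 18] -> [-93, 39, -69, -60, -135, -18] -> [-60, -18] -> [60, 18] -> 78
  [-17, 11, -12] -> [-51, 33, -36] -> [51, -33, 36] -> [36] -> [-36] -> -36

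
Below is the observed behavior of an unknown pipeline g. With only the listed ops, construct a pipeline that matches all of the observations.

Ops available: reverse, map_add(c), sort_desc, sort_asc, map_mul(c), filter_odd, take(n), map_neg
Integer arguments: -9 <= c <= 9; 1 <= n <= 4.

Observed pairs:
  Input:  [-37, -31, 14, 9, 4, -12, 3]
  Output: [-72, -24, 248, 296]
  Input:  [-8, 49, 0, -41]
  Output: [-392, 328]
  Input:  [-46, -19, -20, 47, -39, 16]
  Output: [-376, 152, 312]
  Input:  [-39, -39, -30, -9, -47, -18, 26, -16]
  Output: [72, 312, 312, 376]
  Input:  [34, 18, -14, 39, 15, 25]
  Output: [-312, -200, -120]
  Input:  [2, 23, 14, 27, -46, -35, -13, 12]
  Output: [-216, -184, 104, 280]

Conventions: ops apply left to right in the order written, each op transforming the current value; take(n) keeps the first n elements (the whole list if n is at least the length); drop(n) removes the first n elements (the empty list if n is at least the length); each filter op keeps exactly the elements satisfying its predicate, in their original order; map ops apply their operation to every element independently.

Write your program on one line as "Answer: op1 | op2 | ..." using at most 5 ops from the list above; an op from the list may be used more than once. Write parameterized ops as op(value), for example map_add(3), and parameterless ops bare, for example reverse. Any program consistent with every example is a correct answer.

filter_odd | reverse | sort_desc | map_mul(-8)

Check, running the answer program on each example:
  [-37, -31, 14, 9, 4, -12, 3] -> [-37, -31, 9, 3] -> [3, 9, -31, -37] -> [9, 3, -31, -37] -> [-72, -24, 248, 296]
  [-8, 49, 0, -41] -> [49, -41] -> [-41, 49] -> [49, -41] -> [-392, 328]
  [-46, -19, -20, 47, -39, 16] -> [-19, 47, -39] -> [-39, 47, -19] -> [47, -19, -39] -> [-376, 152, 312]
  [-39, -39, -30, -9, -47, -18, 26, -16] -> [-39, -39, -9, -47] -> [-47, -9, -39, -39] -> [-9, -39, -39, -47] -> [72, 312, 312, 376]
  [34, 18, -14, 39, 15, 25] -> [39, 15, 25] -> [25, 15, 39] -> [39, 25, 15] -> [-312, -200, -120]
  [2, 23, 14, 27, -46, -35, -13, 12] -> [23, 27, -35, -13] -> [-13, -35, 27, 23] -> [27, 23, -13, -35] -> [-216, -184, 104, 280]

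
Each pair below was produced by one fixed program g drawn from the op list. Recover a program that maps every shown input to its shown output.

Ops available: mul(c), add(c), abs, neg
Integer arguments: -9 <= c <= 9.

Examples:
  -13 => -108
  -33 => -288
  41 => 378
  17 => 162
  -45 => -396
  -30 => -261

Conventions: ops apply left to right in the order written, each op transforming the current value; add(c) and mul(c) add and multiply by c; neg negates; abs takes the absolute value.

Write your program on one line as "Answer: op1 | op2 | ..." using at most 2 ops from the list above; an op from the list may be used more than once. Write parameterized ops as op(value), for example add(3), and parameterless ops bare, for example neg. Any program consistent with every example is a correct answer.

add(1) | mul(9)

Check, running the answer program on each example:
  -13 -> -12 -> -108
  -33 -> -32 -> -288
  41 -> 42 -> 378
  17 -> 18 -> 162
  -45 -> -44 -> -396
  -30 -> -29 -> -261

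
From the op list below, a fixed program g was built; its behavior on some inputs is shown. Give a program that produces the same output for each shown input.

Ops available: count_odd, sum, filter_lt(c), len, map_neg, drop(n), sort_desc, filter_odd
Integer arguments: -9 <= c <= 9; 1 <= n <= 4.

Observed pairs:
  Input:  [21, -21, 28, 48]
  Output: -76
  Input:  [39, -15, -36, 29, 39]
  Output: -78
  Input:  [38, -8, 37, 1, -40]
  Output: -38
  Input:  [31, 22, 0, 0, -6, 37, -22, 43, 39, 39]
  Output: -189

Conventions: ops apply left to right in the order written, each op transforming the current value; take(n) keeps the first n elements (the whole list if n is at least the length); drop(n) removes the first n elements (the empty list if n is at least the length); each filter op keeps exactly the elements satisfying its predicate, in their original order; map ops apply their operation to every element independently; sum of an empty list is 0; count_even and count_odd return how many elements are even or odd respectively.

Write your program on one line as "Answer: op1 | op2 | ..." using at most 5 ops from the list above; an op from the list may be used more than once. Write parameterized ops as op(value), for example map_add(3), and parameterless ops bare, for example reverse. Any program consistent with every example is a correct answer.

map_neg | sort_desc | filter_lt(-6) | drop(1) | sum

Check, running the answer program on each example:
  [21, -21, 28, 48] -> [-21, 21, -28, -48] -> [21, -21, -28, -48] -> [-21, -28, -48] -> [-28, -48] -> -76
  [39, -15, -36, 29, 39] -> [-39, 15, 36, -29, -39] -> [36, 15, -29, -39, -39] -> [-29, -39, -39] -> [-39, -39] -> -78
  [38, -8, 37, 1, -40] -> [-38, 8, -37, -1, 40] -> [40, 8, -1, -37, -38] -> [-37, -38] -> [-38] -> -38
  [31, 22, 0, 0, -6, 37, -22, 43, 39, 39] -> [-31, -22, 0, 0, 6, -37, 22, -43, -39, -39] -> [22, 6, 0, 0, -22, -31, -37, -39, -39, -43] -> [-22, -31, -37, -39, -39, -43] -> [-31, -37, -39, -39, -43] -> -189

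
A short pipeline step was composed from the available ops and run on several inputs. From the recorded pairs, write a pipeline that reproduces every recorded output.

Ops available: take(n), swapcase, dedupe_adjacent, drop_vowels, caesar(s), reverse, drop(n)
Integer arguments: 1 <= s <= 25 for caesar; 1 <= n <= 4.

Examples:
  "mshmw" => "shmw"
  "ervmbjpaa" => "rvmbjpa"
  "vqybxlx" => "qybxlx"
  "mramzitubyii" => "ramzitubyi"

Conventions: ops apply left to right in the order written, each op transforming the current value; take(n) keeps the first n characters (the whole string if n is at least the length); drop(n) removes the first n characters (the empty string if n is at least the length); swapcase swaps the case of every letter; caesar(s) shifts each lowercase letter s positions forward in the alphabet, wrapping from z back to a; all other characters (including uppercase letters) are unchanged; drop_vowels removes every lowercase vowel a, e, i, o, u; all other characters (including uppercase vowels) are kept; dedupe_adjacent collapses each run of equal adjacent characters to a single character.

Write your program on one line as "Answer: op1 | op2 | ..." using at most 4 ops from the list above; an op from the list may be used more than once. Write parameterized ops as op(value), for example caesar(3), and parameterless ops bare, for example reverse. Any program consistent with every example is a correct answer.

swapcase | dedupe_adjacent | swapcase | drop(1)

Check, running the answer program on each example:
  "mshmw" -> "MSHMW" -> "MSHMW" -> "mshmw" -> "shmw"
  "ervmbjpaa" -> "ERVMBJPAA" -> "ERVMBJPA" -> "ervmbjpa" -> "rvmbjpa"
  "vqybxlx" -> "VQYBXLX" -> "VQYBXLX" -> "vqybxlx" -> "qybxlx"
  "mramzitubyii" -> "MRAMZITUBYII" -> "MRAMZITUBYI" -> "mramzitubyi" -> "ramzitubyi"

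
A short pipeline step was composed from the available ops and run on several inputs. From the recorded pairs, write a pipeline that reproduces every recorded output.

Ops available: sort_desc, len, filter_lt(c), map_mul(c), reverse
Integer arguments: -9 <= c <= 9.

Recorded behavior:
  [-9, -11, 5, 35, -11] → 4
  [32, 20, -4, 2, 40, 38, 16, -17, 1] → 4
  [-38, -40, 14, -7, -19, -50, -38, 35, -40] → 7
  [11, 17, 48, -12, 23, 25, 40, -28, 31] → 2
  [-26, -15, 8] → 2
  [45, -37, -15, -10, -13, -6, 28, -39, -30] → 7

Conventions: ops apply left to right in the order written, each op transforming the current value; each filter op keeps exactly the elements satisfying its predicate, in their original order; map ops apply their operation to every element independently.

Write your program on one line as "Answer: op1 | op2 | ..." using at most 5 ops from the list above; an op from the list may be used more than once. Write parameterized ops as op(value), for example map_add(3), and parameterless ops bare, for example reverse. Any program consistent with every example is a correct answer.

reverse | filter_lt(8) | map_mul(-3) | reverse | len

Check, running the answer program on each example:
  [-9, -11, 5, 35, -11] -> [-11, 35, 5, -11, -9] -> [-11, 5, -11, -9] -> [33, -15, 33, 27] -> [27, 33, -15, 33] -> 4
  [32, 20, -4, 2, 40, 38, 16, -17, 1] -> [1, -17, 16, 38, 40, 2, -4, 20, 32] -> [1, -17, 2, -4] -> [-3, 51, -6, 12] -> [12, -6, 51, -3] -> 4
  [-38, -40, 14, -7, -19, -50, -38, 35, -40] -> [-40, 35, -38, -50, -19, -7, 14, -40, -38] -> [-40, -38, -50, -19, -7, -40, -38] -> [120, 114, 150, 57, 21, 120, 114] -> [114, 120, 21, 57, 150, 114, 120] -> 7
  [11, 17, 48, -12, 23, 25, 40, -28, 31] -> [31, -28, 40, 25, 23, -12, 48, 17, 11] -> [-28, -12] -> [84, 36] -> [36, 84] -> 2
  [-26, -15, 8] -> [8, -15, -26] -> [-15, -26] -> [45, 78] -> [78, 45] -> 2
  [45, -37, -15, -10, -13, -6, 28, -39, -30] -> [-30, -39, 28, -6, -13, -10, -15, -37, 45] -> [-30, -39, -6, -13, -10, -15, -37] -> [90, 117, 18, 39, 30, 45, 111] -> [111, 45, 30, 39, 18, 117, 90] -> 7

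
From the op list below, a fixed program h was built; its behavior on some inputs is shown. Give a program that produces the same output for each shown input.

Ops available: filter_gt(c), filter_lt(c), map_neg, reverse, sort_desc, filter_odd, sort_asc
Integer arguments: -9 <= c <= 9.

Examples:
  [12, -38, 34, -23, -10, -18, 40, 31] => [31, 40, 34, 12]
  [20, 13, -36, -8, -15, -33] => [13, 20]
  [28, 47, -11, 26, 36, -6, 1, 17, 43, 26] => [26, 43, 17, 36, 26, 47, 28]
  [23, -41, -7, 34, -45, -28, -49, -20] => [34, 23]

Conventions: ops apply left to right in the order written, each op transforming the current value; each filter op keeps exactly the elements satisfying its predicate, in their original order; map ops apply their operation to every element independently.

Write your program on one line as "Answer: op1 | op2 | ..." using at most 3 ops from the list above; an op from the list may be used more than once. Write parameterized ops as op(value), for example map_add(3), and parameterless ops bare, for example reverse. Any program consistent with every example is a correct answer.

filter_gt(0) | reverse | filter_gt(4)

Check, running the answer program on each example:
  [12, -38, 34, -23, -10, -18, 40, 31] -> [12, 34, 40, 31] -> [31, 40, 34, 12] -> [31, 40, 34, 12]
  [20, 13, -36, -8, -15, -33] -> [20, 13] -> [13, 20] -> [13, 20]
  [28, 47, -11, 26, 36, -6, 1, 17, 43, 26] -> [28, 47, 26, 36, 1, 17, 43, 26] -> [26, 43, 17, 1, 36, 26, 47, 28] -> [26, 43, 17, 36, 26, 47, 28]
  [23, -41, -7, 34, -45, -28, -49, -20] -> [23, 34] -> [34, 23] -> [34, 23]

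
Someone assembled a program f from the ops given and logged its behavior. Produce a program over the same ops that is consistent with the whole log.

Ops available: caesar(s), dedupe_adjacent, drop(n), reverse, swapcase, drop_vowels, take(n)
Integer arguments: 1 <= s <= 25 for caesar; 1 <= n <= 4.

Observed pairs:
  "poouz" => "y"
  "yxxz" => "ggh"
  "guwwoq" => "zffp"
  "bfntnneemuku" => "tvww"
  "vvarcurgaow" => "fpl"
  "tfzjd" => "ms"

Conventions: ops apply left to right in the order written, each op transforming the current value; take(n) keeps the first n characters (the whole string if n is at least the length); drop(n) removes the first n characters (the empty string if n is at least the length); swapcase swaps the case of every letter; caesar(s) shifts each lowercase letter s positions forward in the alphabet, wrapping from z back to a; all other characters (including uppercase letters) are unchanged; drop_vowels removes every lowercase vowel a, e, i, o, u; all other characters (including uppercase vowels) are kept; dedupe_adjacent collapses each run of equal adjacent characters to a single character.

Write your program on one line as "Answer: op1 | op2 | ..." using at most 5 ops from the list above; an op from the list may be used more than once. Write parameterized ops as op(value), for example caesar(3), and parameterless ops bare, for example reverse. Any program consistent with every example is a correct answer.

reverse | drop_vowels | take(4) | caesar(9) | drop_vowels

Check, running the answer program on each example:
  "poouz" -> "zuoop" -> "zp" -> "zp" -> "iy" -> "y"
  "yxxz" -> "zxxy" -> "zxxy" -> "zxxy" -> "iggh" -> "ggh"
  "guwwoq" -> "qowwug" -> "qwwg" -> "qwwg" -> "zffp" -> "zffp"
  "bfntnneemuku" -> "ukumeenntnfb" -> "kmnntnfb" -> "kmnn" -> "tvww" -> "tvww"
  "vvarcurgaow" -> "woagrucravv" -> "wgrcrvv" -> "wgrc" -> "fpal" -> "fpl"
  "tfzjd" -> "djzft" -> "djzft" -> "djzf" -> "msio" -> "ms"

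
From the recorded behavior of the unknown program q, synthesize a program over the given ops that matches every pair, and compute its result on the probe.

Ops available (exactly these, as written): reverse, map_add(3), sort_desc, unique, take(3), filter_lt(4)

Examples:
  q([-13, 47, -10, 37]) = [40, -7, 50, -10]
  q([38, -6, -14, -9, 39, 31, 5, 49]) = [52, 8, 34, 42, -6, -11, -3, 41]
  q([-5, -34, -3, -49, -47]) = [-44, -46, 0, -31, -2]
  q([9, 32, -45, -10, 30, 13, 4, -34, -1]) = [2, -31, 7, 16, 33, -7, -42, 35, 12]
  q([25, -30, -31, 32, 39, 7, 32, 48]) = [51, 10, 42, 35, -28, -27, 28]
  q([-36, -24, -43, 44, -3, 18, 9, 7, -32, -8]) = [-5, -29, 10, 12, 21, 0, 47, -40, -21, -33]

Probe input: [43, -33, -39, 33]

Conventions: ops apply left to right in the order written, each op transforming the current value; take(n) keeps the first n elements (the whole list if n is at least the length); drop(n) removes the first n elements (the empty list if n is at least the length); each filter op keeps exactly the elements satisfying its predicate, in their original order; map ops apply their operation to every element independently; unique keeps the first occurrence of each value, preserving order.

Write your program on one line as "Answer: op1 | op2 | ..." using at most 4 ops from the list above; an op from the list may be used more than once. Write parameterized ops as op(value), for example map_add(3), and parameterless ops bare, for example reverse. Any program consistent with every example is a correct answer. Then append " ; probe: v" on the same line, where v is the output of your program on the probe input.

unique | reverse | map_add(3) ; probe: [36, -36, -30, 46]

Check, running the answer program on each example:
  [-13, 47, -10, 37] -> [-13, 47, -10, 37] -> [37, -10, 47, -13] -> [40, -7, 50, -10]
  [38, -6, -14, -9, 39, 31, 5, 49] -> [38, -6, -14, -9, 39, 31, 5, 49] -> [49, 5, 31, 39, -9, -14, -6, 38] -> [52, 8, 34, 42, -6, -11, -3, 41]
  [-5, -34, -3, -49, -47] -> [-5, -34, -3, -49, -47] -> [-47, -49, -3, -34, -5] -> [-44, -46, 0, -31, -2]
  [9, 32, -45, -10, 30, 13, 4, -34, -1] -> [9, 32, -45, -10, 30, 13, 4, -34, -1] -> [-1, -34, 4, 13, 30, -10, -45, 32, 9] -> [2, -31, 7, 16, 33, -7, -42, 35, 12]
  [25, -30, -31, 32, 39, 7, 32, 48] -> [25, -30, -31, 32, 39, 7, 48] -> [48, 7, 39, 32, -31, -30, 25] -> [51, 10, 42, 35, -28, -27, 28]
  [-36, -24, -43, 44, -3, 18, 9, 7, -32, -8] -> [-36, -24, -43, 44, -3, 18, 9, 7, -32, -8] -> [-8, -32, 7, 9, 18, -3, 44, -43, -24, -36] -> [-5, -29, 10, 12, 21, 0, 47, -40, -21, -33]
  probe: [43, -33, -39, 33] -> [43, -33, -39, 33] -> [33, -39, -33, 43] -> [36, -36, -30, 46]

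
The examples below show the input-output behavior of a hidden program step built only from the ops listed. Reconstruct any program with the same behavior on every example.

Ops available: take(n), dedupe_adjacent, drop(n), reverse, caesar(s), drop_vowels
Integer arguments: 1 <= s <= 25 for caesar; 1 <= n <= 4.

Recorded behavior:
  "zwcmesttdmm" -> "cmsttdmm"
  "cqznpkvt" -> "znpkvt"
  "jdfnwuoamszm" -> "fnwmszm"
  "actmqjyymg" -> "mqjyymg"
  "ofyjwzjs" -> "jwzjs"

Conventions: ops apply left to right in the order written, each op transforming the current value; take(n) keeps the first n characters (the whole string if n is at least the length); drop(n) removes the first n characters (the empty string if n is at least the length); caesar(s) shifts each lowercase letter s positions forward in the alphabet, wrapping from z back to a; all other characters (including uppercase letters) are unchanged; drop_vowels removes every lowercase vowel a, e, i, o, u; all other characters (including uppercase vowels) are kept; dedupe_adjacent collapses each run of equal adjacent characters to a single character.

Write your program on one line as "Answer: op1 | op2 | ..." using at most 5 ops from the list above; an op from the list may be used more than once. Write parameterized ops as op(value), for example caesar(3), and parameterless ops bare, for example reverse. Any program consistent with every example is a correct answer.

reverse | drop_vowels | reverse | drop(2)

Check, running the answer program on each example:
  "zwcmesttdmm" -> "mmdttsemcwz" -> "mmdttsmcwz" -> "zwcmsttdmm" -> "cmsttdmm"
  "cqznpkvt" -> "tvkpnzqc" -> "tvkpnzqc" -> "cqznpkvt" -> "znpkvt"
  "jdfnwuoamszm" -> "mzsmaouwnfdj" -> "mzsmwnfdj" -> "jdfnwmszm" -> "fnwmszm"
  "actmqjyymg" -> "gmyyjqmtca" -> "gmyyjqmtc" -> "ctmqjyymg" -> "mqjyymg"
  "ofyjwzjs" -> "sjzwjyfo" -> "sjzwjyf" -> "fyjwzjs" -> "jwzjs"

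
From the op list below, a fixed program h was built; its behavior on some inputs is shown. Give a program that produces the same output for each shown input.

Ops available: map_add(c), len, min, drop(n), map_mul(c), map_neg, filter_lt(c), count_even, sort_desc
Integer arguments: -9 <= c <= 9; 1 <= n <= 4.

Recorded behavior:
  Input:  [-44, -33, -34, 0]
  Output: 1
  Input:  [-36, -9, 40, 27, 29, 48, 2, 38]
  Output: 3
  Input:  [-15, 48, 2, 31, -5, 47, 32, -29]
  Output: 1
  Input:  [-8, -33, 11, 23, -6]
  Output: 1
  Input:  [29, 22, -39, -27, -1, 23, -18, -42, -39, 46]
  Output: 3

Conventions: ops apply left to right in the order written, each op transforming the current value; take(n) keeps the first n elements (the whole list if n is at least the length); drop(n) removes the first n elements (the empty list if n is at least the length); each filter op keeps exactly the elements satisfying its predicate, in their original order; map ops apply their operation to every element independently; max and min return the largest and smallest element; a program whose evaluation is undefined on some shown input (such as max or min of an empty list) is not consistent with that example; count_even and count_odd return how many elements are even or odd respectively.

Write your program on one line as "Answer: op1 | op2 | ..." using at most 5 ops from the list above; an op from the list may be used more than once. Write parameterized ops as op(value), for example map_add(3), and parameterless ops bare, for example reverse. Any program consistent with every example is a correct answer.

map_mul(-9) | map_neg | map_add(-4) | drop(3) | count_even

Check, running the answer program on each example:
  [-44, -33, -34, 0] -> [396, 297, 306, 0] -> [-396, -297, -306, 0] -> [-400, -301, -310, -4] -> [-4] -> 1
  [-36, -9, 40, 27, 29, 48, 2, 38] -> [324, 81, -360, -243, -261, -432, -18, -342] -> [-324, -81, 360, 243, 261, 432, 18, 342] -> [-328, -85, 356, 239, 257, 428, 14, 338] -> [239, 257, 428, 14, 338] -> 3
  [-15, 48, 2, 31, -5, 47, 32, -29] -> [135, -432, -18, -279, 45, -423, -288, 261] -> [-135, 432, 18, 279, -45, 423, 288, -261] -> [-139, 428, 14, 275, -49, 419, 284, -265] -> [275, -49, 419, 284, -265] -> 1
  [-8, -33, 11, 23, -6] -> [72, 297, -99, -207, 54] -> [-72, -297, 99, 207, -54] -> [-76, -301, 95, 203, -58] -> [203, -58] -> 1
  [29, 22, -39, -27, -1, 23, -18, -42, -39, 46] -> [-261, -198, 351, 243, 9, -207, 162, 378, 351, -414] -> [261, 198, -351, -243, -9, 207, -162, -378, -351, 414] -> [257, 194, -355, -247, -13, 203, -166, -382, -355, 410] -> [-247, -13, 203, -166, -382, -355, 410] -> 3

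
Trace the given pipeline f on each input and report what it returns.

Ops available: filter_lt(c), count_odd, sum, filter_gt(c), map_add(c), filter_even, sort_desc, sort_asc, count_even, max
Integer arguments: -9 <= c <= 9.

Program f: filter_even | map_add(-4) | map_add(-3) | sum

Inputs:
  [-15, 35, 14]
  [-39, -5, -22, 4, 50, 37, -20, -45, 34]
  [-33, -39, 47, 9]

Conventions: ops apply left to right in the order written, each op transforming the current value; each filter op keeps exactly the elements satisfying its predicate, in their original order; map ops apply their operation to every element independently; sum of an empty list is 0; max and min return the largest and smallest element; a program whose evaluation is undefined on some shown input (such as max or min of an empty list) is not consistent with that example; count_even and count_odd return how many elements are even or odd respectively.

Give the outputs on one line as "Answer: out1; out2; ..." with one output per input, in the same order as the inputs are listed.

7; 11; 0

Execution, op by op:
  [-15, 35, 14] -> [14] -> [10] -> [7] -> 7
  [-39, -5, -22, 4, 50, 37, -20, -45, 34] -> [-22, 4, 50, -20, 34] -> [-26, 0, 46, -24, 30] -> [-29, -3, 43, -27, 27] -> 11
  [-33, -39, 47, 9] -> [] -> [] -> [] -> 0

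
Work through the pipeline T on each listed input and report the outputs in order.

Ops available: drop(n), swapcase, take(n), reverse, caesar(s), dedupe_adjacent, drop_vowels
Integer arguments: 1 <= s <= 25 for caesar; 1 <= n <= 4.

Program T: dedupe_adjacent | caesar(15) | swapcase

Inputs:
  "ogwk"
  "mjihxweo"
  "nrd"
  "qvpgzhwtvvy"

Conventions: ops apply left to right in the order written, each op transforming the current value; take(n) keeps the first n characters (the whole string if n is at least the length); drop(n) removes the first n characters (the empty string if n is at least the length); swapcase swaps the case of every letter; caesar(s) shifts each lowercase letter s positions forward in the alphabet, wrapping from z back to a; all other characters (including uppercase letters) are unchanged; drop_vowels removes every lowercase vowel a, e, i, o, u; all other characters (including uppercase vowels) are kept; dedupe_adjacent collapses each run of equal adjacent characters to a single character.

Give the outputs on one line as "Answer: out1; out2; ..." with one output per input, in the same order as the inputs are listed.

Execution, op by op:
  "ogwk" -> "ogwk" -> "dvlz" -> "DVLZ"
  "mjihxweo" -> "mjihxweo" -> "byxwmltd" -> "BYXWMLTD"
  "nrd" -> "nrd" -> "cgs" -> "CGS"
  "qvpgzhwtvvy" -> "qvpgzhwtvy" -> "fkevowlikn" -> "FKEVOWLIKN"

"DVLZ"; "BYXWMLTD"; "CGS"; "FKEVOWLIKN"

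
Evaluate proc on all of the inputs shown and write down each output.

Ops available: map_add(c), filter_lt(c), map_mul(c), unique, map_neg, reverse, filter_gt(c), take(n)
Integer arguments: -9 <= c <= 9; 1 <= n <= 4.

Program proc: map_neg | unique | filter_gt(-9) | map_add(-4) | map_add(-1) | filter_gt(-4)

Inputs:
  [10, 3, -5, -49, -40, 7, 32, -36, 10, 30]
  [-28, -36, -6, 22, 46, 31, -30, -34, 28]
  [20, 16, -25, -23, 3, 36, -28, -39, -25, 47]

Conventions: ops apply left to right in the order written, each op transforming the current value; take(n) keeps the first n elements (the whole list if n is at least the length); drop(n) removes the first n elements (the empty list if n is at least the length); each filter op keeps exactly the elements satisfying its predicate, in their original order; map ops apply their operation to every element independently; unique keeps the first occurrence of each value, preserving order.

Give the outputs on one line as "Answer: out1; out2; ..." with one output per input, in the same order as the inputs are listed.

[0, 44, 35, 31]; [23, 31, 1, 25, 29]; [20, 18, 23, 34]

Execution, op by op:
  [10, 3, -5, -49, -40, 7, 32, -36, 10, 30] -> [-10, -3, 5, 49, 40, -7, -32, 36, -10, -30] -> [-10, -3, 5, 49, 40, -7, -32, 36, -30] -> [-3, 5, 49, 40, -7, 36] -> [-7, 1, 45, 36, -11, 32] -> [-8, 0, 44, 35, -12, 31] -> [0, 44, 35, 31]
  [-28, -36, -6, 22, 46, 31, -30, -34, 28] -> [28, 36, 6, -22, -46, -31, 30, 34, -28] -> [28, 36, 6, -22, -46, -31, 30, 34, -28] -> [28, 36, 6, 30, 34] -> [24, 32, 2, 26, 30] -> [23, 31, 1, 25, 29] -> [23, 31, 1, 25, 29]
  [20, 16, -25, -23, 3, 36, -28, -39, -25, 47] -> [-20, -16, 25, 23, -3, -36, 28, 39, 25, -47] -> [-20, -16, 25, 23, -3, -36, 28, 39, -47] -> [25, 23, -3, 28, 39] -> [21, 19, -7, 24, 35] -> [20, 18, -8, 23, 34] -> [20, 18, 23, 34]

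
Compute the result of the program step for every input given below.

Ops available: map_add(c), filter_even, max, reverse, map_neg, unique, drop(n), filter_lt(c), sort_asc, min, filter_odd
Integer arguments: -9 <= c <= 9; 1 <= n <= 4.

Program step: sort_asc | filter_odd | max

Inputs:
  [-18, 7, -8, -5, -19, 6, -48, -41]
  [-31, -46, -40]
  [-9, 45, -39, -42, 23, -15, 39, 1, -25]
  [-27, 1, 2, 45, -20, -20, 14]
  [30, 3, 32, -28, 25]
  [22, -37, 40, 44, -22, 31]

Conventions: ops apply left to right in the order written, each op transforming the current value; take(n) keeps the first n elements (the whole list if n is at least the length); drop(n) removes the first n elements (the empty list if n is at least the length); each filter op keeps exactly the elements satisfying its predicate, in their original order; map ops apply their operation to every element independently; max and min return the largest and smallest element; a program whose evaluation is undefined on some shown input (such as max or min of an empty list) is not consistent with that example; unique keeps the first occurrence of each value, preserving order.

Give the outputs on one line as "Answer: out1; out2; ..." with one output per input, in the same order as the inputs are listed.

Execution, op by op:
  [-18, 7, -8, -5, -19, 6, -48, -41] -> [-48, -41, -19, -18, -8, -5, 6, 7] -> [-41, -19, -5, 7] -> 7
  [-31, -46, -40] -> [-46, -40, -31] -> [-31] -> -31
  [-9, 45, -39, -42, 23, -15, 39, 1, -25] -> [-42, -39, -25, -15, -9, 1, 23, 39, 45] -> [-39, -25, -15, -9, 1, 23, 39, 45] -> 45
  [-27, 1, 2, 45, -20, -20, 14] -> [-27, -20, -20, 1, 2, 14, 45] -> [-27, 1, 45] -> 45
  [30, 3, 32, -28, 25] -> [-28, 3, 25, 30, 32] -> [3, 25] -> 25
  [22, -37, 40, 44, -22, 31] -> [-37, -22, 22, 31, 40, 44] -> [-37, 31] -> 31

7; -31; 45; 45; 25; 31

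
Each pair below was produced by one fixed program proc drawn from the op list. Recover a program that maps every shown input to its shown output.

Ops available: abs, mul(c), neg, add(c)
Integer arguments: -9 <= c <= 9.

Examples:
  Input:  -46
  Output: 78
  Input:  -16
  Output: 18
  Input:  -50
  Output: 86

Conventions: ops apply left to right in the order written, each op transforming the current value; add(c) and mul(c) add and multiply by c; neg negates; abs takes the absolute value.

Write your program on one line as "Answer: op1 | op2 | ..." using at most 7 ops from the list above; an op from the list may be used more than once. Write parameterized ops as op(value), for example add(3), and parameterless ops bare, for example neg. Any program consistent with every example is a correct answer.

add(9) | add(6) | add(-2) | add(-8) | mul(-2) | add(-4)

Check, running the answer program on each example:
  -46 -> -37 -> -31 -> -33 -> -41 -> 82 -> 78
  -16 -> -7 -> -1 -> -3 -> -11 -> 22 -> 18
  -50 -> -41 -> -35 -> -37 -> -45 -> 90 -> 86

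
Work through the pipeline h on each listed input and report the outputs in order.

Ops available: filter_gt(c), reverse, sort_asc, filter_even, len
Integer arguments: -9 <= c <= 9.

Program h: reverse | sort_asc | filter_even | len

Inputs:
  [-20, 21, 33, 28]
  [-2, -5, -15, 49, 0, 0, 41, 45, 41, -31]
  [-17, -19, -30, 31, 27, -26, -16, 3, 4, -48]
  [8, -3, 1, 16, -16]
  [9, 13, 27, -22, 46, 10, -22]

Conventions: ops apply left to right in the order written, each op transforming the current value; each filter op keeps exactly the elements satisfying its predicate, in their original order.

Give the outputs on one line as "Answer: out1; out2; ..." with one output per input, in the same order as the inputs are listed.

2; 3; 5; 3; 4

Execution, op by op:
  [-20, 21, 33, 28] -> [28, 33, 21, -20] -> [-20, 21, 28, 33] -> [-20, 28] -> 2
  [-2, -5, -15, 49, 0, 0, 41, 45, 41, -31] -> [-31, 41, 45, 41, 0, 0, 49, -15, -5, -2] -> [-31, -15, -5, -2, 0, 0, 41, 41, 45, 49] -> [-2, 0, 0] -> 3
  [-17, -19, -30, 31, 27, -26, -16, 3, 4, -48] -> [-48, 4, 3, -16, -26, 27, 31, -30, -19, -17] -> [-48, -30, -26, -19, -17, -16, 3, 4, 27, 31] -> [-48, -30, -26, -16, 4] -> 5
  [8, -3, 1, 16, -16] -> [-16, 16, 1, -3, 8] -> [-16, -3, 1, 8, 16] -> [-16, 8, 16] -> 3
  [9, 13, 27, -22, 46, 10, -22] -> [-22, 10, 46, -22, 27, 13, 9] -> [-22, -22, 9, 10, 13, 27, 46] -> [-22, -22, 10, 46] -> 4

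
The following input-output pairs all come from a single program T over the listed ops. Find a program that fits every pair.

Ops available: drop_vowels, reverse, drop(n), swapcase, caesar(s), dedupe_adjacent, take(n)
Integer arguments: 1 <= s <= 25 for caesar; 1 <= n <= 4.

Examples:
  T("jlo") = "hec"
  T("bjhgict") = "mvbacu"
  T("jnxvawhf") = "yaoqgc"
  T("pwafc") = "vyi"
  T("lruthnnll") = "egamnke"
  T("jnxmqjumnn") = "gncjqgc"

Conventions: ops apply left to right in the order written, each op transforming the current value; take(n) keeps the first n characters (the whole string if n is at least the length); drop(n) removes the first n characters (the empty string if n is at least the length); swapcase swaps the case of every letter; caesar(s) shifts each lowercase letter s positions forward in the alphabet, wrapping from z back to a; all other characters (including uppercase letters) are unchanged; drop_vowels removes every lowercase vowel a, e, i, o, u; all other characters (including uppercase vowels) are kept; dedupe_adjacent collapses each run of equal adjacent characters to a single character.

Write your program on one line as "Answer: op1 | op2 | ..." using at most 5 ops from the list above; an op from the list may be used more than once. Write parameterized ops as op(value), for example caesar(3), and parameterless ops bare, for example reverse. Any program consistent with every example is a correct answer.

caesar(8) | drop_vowels | caesar(11) | reverse | dedupe_adjacent

Check, running the answer program on each example:
  "jlo" -> "rtw" -> "rtw" -> "ceh" -> "hec" -> "hec"
  "bjhgict" -> "jrpoqkb" -> "jrpqkb" -> "ucabvm" -> "mvbacu" -> "mvbacu"
  "jnxvawhf" -> "rvfdiepn" -> "rvfdpn" -> "cgqoay" -> "yaoqgc" -> "yaoqgc"
  "pwafc" -> "xeink" -> "xnk" -> "iyv" -> "vyi" -> "vyi"
  "lruthnnll" -> "tzcbpvvtt" -> "tzcbpvvtt" -> "eknmaggee" -> "eeggamnke" -> "egamnke"
  "jnxmqjumnn" -> "rvfuyrcuvv" -> "rvfyrcvv" -> "cgqjcngg" -> "ggncjqgc" -> "gncjqgc"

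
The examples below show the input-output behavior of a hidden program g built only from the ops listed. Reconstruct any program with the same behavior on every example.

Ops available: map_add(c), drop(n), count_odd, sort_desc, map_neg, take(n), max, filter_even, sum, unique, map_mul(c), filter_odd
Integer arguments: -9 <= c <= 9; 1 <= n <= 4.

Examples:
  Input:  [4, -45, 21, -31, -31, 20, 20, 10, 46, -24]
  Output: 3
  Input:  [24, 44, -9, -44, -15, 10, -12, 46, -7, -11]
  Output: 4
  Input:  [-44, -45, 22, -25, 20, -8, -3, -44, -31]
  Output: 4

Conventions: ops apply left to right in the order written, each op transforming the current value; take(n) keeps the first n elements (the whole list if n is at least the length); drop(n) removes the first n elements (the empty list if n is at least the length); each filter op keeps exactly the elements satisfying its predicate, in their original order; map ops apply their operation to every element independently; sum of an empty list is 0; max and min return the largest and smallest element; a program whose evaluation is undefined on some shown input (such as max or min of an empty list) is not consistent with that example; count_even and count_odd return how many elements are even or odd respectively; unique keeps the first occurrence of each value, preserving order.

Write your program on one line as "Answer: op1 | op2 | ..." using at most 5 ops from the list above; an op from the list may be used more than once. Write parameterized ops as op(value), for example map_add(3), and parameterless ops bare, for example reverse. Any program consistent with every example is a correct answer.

unique | drop(1) | sort_desc | count_odd

Check, running the answer program on each example:
  [4, -45, 21, -31, -31, 20, 20, 10, 46, -24] -> [4, -45, 21, -31, 20, 10, 46, -24] -> [-45, 21, -31, 20, 10, 46, -24] -> [46, 21, 20, 10, -24, -31, -45] -> 3
  [24, 44, -9, -44, -15, 10, -12, 46, -7, -11] -> [24, 44, -9, -44, -15, 10, -12, 46, -7, -11] -> [44, -9, -44, -15, 10, -12, 46, -7, -11] -> [46, 44, 10, -7, -9, -11, -12, -15, -44] -> 4
  [-44, -45, 22, -25, 20, -8, -3, -44, -31] -> [-44, -45, 22, -25, 20, -8, -3, -31] -> [-45, 22, -25, 20, -8, -3, -31] -> [22, 20, -3, -8, -25, -31, -45] -> 4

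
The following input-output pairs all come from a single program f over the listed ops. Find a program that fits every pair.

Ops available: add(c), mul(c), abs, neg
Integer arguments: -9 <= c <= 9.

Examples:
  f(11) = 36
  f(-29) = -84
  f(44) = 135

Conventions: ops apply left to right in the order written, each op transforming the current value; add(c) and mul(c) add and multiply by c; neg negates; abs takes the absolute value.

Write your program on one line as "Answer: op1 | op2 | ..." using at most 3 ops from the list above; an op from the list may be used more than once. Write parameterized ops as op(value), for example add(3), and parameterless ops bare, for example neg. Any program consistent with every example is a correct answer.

mul(-3) | neg | add(3)

Check, running the answer program on each example:
  11 -> -33 -> 33 -> 36
  -29 -> 87 -> -87 -> -84
  44 -> -132 -> 132 -> 135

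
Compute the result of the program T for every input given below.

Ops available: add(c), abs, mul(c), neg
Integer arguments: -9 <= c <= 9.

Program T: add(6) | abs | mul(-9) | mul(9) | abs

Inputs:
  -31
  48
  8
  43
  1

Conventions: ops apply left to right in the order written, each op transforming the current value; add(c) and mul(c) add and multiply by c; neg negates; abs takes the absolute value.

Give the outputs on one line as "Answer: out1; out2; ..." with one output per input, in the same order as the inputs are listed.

2025; 4374; 1134; 3969; 567

Execution, op by op:
  -31 -> -25 -> 25 -> -225 -> -2025 -> 2025
  48 -> 54 -> 54 -> -486 -> -4374 -> 4374
  8 -> 14 -> 14 -> -126 -> -1134 -> 1134
  43 -> 49 -> 49 -> -441 -> -3969 -> 3969
  1 -> 7 -> 7 -> -63 -> -567 -> 567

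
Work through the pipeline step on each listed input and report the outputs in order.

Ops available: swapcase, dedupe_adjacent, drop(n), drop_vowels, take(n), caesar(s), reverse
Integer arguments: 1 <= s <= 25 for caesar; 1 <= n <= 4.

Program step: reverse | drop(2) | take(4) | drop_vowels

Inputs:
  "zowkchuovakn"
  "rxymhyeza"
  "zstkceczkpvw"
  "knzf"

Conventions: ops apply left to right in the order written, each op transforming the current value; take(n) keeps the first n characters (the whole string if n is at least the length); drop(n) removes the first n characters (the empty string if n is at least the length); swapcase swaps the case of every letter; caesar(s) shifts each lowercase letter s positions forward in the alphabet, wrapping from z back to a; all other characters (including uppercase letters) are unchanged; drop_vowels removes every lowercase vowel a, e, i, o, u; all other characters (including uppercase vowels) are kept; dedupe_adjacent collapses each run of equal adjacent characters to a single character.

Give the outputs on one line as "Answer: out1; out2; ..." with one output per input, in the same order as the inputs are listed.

"v"; "yhm"; "pkzc"; "nk"

Execution, op by op:
  "zowkchuovakn" -> "nkavouhckwoz" -> "avouhckwoz" -> "avou" -> "v"
  "rxymhyeza" -> "azeyhmyxr" -> "eyhmyxr" -> "eyhm" -> "yhm"
  "zstkceczkpvw" -> "wvpkzcecktsz" -> "pkzcecktsz" -> "pkzc" -> "pkzc"
  "knzf" -> "fznk" -> "nk" -> "nk" -> "nk"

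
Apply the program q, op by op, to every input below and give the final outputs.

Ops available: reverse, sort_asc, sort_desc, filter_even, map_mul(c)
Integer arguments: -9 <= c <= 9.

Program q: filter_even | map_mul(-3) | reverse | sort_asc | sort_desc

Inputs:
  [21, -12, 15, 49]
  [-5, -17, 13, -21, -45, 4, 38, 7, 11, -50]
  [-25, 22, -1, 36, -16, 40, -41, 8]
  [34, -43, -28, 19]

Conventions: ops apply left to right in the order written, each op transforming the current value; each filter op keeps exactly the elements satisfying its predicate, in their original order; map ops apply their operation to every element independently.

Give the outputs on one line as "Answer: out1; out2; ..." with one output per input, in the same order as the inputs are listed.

[36]; [150, -12, -114]; [48, -24, -66, -108, -120]; [84, -102]

Execution, op by op:
  [21, -12, 15, 49] -> [-12] -> [36] -> [36] -> [36] -> [36]
  [-5, -17, 13, -21, -45, 4, 38, 7, 11, -50] -> [4, 38, -50] -> [-12, -114, 150] -> [150, -114, -12] -> [-114, -12, 150] -> [150, -12, -114]
  [-25, 22, -1, 36, -16, 40, -41, 8] -> [22, 36, -16, 40, 8] -> [-66, -108, 48, -120, -24] -> [-24, -120, 48, -108, -66] -> [-120, -108, -66, -24, 48] -> [48, -24, -66, -108, -120]
  [34, -43, -28, 19] -> [34, -28] -> [-102, 84] -> [84, -102] -> [-102, 84] -> [84, -102]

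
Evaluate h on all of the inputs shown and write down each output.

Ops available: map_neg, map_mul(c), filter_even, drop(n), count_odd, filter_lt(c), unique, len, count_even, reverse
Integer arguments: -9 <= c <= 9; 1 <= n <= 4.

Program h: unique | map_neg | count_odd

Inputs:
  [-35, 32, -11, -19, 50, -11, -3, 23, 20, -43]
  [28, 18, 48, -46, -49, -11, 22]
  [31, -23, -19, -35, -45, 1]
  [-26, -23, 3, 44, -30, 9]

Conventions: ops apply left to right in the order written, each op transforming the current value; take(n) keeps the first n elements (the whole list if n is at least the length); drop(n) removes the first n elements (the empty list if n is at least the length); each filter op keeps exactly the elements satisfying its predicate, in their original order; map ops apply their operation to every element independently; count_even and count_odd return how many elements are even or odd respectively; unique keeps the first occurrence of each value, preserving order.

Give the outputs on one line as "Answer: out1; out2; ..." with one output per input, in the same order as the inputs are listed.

6; 2; 6; 3

Execution, op by op:
  [-35, 32, -11, -19, 50, -11, -3, 23, 20, -43] -> [-35, 32, -11, -19, 50, -3, 23, 20, -43] -> [35, -32, 11, 19, -50, 3, -23, -20, 43] -> 6
  [28, 18, 48, -46, -49, -11, 22] -> [28, 18, 48, -46, -49, -11, 22] -> [-28, -18, -48, 46, 49, 11, -22] -> 2
  [31, -23, -19, -35, -45, 1] -> [31, -23, -19, -35, -45, 1] -> [-31, 23, 19, 35, 45, -1] -> 6
  [-26, -23, 3, 44, -30, 9] -> [-26, -23, 3, 44, -30, 9] -> [26, 23, -3, -44, 30, -9] -> 3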